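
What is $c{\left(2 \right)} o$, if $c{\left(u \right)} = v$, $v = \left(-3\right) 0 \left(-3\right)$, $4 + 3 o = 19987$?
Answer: $0$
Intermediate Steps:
$o = 6661$ ($o = - \frac{4}{3} + \frac{1}{3} \cdot 19987 = - \frac{4}{3} + \frac{19987}{3} = 6661$)
$v = 0$ ($v = 0 \left(-3\right) = 0$)
$c{\left(u \right)} = 0$
$c{\left(2 \right)} o = 0 \cdot 6661 = 0$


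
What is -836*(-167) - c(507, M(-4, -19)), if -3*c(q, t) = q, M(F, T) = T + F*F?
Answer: 139781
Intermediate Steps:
M(F, T) = T + F²
c(q, t) = -q/3
-836*(-167) - c(507, M(-4, -19)) = -836*(-167) - (-1)*507/3 = 139612 - 1*(-169) = 139612 + 169 = 139781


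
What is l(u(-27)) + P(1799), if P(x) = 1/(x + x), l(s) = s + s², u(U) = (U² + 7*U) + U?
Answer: 948727837/3598 ≈ 2.6368e+5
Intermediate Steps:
u(U) = U² + 8*U
P(x) = 1/(2*x)
l(u(-27)) + P(1799) = (-27*(8 - 27))*(1 - 27*(8 - 27)) + (½)/1799 = (-27*(-19))*(1 - 27*(-19)) + (½)*(1/1799) = 513*(1 + 513) + 1/3598 = 513*514 + 1/3598 = 263682 + 1/3598 = 948727837/3598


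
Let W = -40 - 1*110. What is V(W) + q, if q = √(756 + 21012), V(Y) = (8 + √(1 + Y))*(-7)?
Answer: -56 + 2*√5442 - 7*I*√149 ≈ 91.54 - 85.446*I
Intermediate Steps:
W = -150 (W = -40 - 110 = -150)
V(Y) = -56 - 7*√(1 + Y)
q = 2*√5442 (q = √21768 = 2*√5442 ≈ 147.54)
V(W) + q = (-56 - 7*√(1 - 150)) + 2*√5442 = (-56 - 7*I*√149) + 2*√5442 = -56 + 2*√5442 - 7*I*√149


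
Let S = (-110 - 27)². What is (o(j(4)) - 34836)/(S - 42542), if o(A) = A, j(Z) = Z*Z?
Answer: 34820/23773 ≈ 1.4647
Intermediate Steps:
j(Z) = Z²
S = 18769 (S = (-137)² = 18769)
(o(j(4)) - 34836)/(S - 42542) = (4² - 34836)/(18769 - 42542) = (16 - 34836)/(-23773) = -34820*(-1/23773) = 34820/23773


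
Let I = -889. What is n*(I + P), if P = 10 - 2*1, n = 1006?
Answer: -886286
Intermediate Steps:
P = 8 (P = 10 - 2 = 8)
n*(I + P) = 1006*(-889 + 8) = 1006*(-881) = -886286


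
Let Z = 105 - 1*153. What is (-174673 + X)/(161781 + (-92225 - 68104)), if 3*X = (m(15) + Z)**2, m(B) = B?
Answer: -87155/726 ≈ -120.05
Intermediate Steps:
Z = -48 (Z = 105 - 153 = -48)
X = 363 (X = (15 - 48)**2/3 = (1/3)*(-33)**2 = (1/3)*1089 = 363)
(-174673 + X)/(161781 + (-92225 - 68104)) = (-174673 + 363)/(161781 + (-92225 - 68104)) = -174310/(161781 - 160329) = -174310/1452 = -174310*1/1452 = -87155/726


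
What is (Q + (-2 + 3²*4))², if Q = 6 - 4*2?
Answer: 1024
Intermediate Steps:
Q = -2 (Q = 6 - 8 = -2)
(Q + (-2 + 3²*4))² = (-2 + (-2 + 3²*4))² = (-2 + (-2 + 9*4))² = (-2 + (-2 + 36))² = (-2 + 34)² = 32² = 1024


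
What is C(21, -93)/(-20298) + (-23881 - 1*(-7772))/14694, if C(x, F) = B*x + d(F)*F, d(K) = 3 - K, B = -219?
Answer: -10684562/24854901 ≈ -0.42988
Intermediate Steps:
C(x, F) = -219*x + F*(3 - F) (C(x, F) = -219*x + (3 - F)*F = -219*x + F*(3 - F))
C(21, -93)/(-20298) + (-23881 - 1*(-7772))/14694 = (-219*21 - 1*(-93)*(-3 - 93))/(-20298) + (-23881 - 1*(-7772))/14694 = (-4599 - 1*(-93)*(-96))*(-1/20298) + (-23881 + 7772)*(1/14694) = (-4599 - 8928)*(-1/20298) - 16109*1/14694 = -13527*(-1/20298) - 16109/14694 = 4509/6766 - 16109/14694 = -10684562/24854901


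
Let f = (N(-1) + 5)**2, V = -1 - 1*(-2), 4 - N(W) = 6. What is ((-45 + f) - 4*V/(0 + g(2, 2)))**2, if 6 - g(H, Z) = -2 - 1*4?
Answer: 11881/9 ≈ 1320.1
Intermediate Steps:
N(W) = -2 (N(W) = 4 - 1*6 = 4 - 6 = -2)
V = 1 (V = -1 + 2 = 1)
g(H, Z) = 12 (g(H, Z) = 6 - (-2 - 1*4) = 6 - (-2 - 4) = 6 - 1*(-6) = 6 + 6 = 12)
f = 9 (f = (-2 + 5)**2 = 3**2 = 9)
((-45 + f) - 4*V/(0 + g(2, 2)))**2 = ((-45 + 9) - 4/(0 + 12))**2 = (-36 - 4/12)**2 = (-36 - 4*1/12)**2 = (-36 - 1/3)**2 = (-109/3)**2 = 11881/9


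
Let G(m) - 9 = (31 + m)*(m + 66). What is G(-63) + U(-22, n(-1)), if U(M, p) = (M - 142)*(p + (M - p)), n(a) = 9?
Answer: 3521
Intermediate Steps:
U(M, p) = M*(-142 + M) (U(M, p) = (-142 + M)*M = M*(-142 + M))
G(m) = 9 + (31 + m)*(66 + m) (G(m) = 9 + (31 + m)*(m + 66) = 9 + (31 + m)*(66 + m))
G(-63) + U(-22, n(-1)) = (2055 + (-63)² + 97*(-63)) - 22*(-142 - 22) = (2055 + 3969 - 6111) - 22*(-164) = -87 + 3608 = 3521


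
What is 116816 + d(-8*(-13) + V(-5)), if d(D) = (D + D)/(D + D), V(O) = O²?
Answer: 116817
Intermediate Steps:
d(D) = 1 (d(D) = (2*D)/((2*D)) = (2*D)*(1/(2*D)) = 1)
116816 + d(-8*(-13) + V(-5)) = 116816 + 1 = 116817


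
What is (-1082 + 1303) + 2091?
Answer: 2312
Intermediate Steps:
(-1082 + 1303) + 2091 = 221 + 2091 = 2312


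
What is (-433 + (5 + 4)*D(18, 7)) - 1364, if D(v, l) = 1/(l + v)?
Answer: -44916/25 ≈ -1796.6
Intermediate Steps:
(-433 + (5 + 4)*D(18, 7)) - 1364 = (-433 + (5 + 4)/(7 + 18)) - 1364 = (-433 + 9/25) - 1364 = -10816/25 - 1364 = -44916/25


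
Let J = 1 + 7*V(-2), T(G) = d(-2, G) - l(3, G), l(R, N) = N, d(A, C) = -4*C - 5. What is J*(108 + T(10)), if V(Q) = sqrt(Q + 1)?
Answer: 53 + 371*I ≈ 53.0 + 371.0*I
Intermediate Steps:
d(A, C) = -5 - 4*C
V(Q) = sqrt(1 + Q)
T(G) = -5 - 5*G (T(G) = (-5 - 4*G) - G = -5 - 5*G)
J = 1 + 7*I (J = 1 + 7*sqrt(1 - 2) = 1 + 7*sqrt(-1) = 1 + 7*I ≈ 1.0 + 7.0*I)
J*(108 + T(10)) = (1 + 7*I)*(108 + (-5 - 5*10)) = (1 + 7*I)*(108 + (-5 - 50)) = (1 + 7*I)*(108 - 55) = (1 + 7*I)*53 = 53 + 371*I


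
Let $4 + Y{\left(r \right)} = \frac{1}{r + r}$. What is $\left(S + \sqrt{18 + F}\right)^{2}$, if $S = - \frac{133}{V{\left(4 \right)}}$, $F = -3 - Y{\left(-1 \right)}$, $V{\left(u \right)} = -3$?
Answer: $\frac{35729}{18} + \frac{133 \sqrt{78}}{3} \approx 2376.5$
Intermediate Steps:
$Y{\left(r \right)} = -4 + \frac{1}{2 r}$ ($Y{\left(r \right)} = -4 + \frac{1}{r + r} = -4 + \frac{1}{2 r}$)
$F = \frac{3}{2}$ ($F = -3 - \left(-4 + \frac{1}{2 \left(-1\right)}\right) = -3 - \left(-4 + \frac{1}{2} \left(-1\right)\right) = -3 - \left(-4 - \frac{1}{2}\right) = -3 - - \frac{9}{2} = -3 + \frac{9}{2} = \frac{3}{2} \approx 1.5$)
$S = \frac{133}{3}$ ($S = - \frac{133}{-3} = \left(-133\right) \left(- \frac{1}{3}\right) = \frac{133}{3} \approx 44.333$)
$\left(S + \sqrt{18 + F}\right)^{2} = \left(\frac{133}{3} + \sqrt{18 + \frac{3}{2}}\right)^{2} = \left(\frac{133}{3} + \sqrt{\frac{39}{2}}\right)^{2} = \left(\frac{133}{3} + \frac{\sqrt{78}}{2}\right)^{2}$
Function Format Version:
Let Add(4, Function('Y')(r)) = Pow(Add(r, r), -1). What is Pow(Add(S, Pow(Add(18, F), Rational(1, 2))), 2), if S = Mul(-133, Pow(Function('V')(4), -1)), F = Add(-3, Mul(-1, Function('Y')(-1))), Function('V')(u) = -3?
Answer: Add(Rational(35729, 18), Mul(Rational(133, 3), Pow(78, Rational(1, 2)))) ≈ 2376.5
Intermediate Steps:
Function('Y')(r) = Add(-4, Mul(Rational(1, 2), Pow(r, -1))) (Function('Y')(r) = Add(-4, Pow(Add(r, r), -1)) = Add(-4, Pow(Mul(2, r), -1)) = Add(-4, Mul(Rational(1, 2), Pow(r, -1))))
F = Rational(3, 2) (F = Add(-3, Mul(-1, Add(-4, Mul(Rational(1, 2), Pow(-1, -1))))) = Add(-3, Mul(-1, Add(-4, Mul(Rational(1, 2), -1)))) = Add(-3, Mul(-1, Add(-4, Rational(-1, 2)))) = Add(-3, Mul(-1, Rational(-9, 2))) = Add(-3, Rational(9, 2)) = Rational(3, 2) ≈ 1.5000)
S = Rational(133, 3) (S = Mul(-133, Pow(-3, -1)) = Mul(-133, Rational(-1, 3)) = Rational(133, 3) ≈ 44.333)
Pow(Add(S, Pow(Add(18, F), Rational(1, 2))), 2) = Pow(Add(Rational(133, 3), Pow(Add(18, Rational(3, 2)), Rational(1, 2))), 2) = Pow(Add(Rational(133, 3), Pow(Rational(39, 2), Rational(1, 2))), 2) = Pow(Add(Rational(133, 3), Mul(Rational(1, 2), Pow(78, Rational(1, 2)))), 2)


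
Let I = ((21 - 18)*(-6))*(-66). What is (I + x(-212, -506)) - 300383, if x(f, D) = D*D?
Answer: -43159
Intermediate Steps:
x(f, D) = D**2
I = 1188 (I = (3*(-6))*(-66) = -18*(-66) = 1188)
(I + x(-212, -506)) - 300383 = (1188 + (-506)**2) - 300383 = (1188 + 256036) - 300383 = 257224 - 300383 = -43159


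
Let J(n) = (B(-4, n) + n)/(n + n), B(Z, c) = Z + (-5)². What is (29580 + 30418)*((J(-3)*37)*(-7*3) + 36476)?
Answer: 2328342386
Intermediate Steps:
B(Z, c) = 25 + Z (B(Z, c) = Z + 25 = 25 + Z)
J(n) = (21 + n)/(2*n) (J(n) = ((25 - 4) + n)/(n + n) = (21 + n)/((2*n)) = (21 + n)*(1/(2*n)) = (21 + n)/(2*n))
(29580 + 30418)*((J(-3)*37)*(-7*3) + 36476) = (29580 + 30418)*((((½)*(21 - 3)/(-3))*37)*(-7*3) + 36476) = 59998*((((½)*(-⅓)*18)*37)*(-21) + 36476) = 59998*(-3*37*(-21) + 36476) = 59998*(-111*(-21) + 36476) = 59998*(2331 + 36476) = 59998*38807 = 2328342386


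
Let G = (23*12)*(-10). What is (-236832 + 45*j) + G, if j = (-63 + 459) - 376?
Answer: -238692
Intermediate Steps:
j = 20 (j = 396 - 376 = 20)
G = -2760 (G = 276*(-10) = -2760)
(-236832 + 45*j) + G = (-236832 + 45*20) - 2760 = (-236832 + 900) - 2760 = -235932 - 2760 = -238692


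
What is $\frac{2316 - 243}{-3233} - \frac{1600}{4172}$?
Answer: $- \frac{3455339}{3372019} \approx -1.0247$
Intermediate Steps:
$\frac{2316 - 243}{-3233} - \frac{1600}{4172} = \left(2316 - 243\right) \left(- \frac{1}{3233}\right) - \frac{400}{1043} = 2073 \left(- \frac{1}{3233}\right) - \frac{400}{1043} = - \frac{2073}{3233} - \frac{400}{1043} = - \frac{3455339}{3372019}$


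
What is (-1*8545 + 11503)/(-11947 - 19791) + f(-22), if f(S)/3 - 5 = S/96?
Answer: 3610337/253904 ≈ 14.219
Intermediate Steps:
f(S) = 15 + S/32 (f(S) = 15 + 3*(S/96) = 15 + S/32)
(-1*8545 + 11503)/(-11947 - 19791) + f(-22) = (-1*8545 + 11503)/(-11947 - 19791) + (15 + (1/32)*(-22)) = (-8545 + 11503)/(-31738) + (15 - 11/16) = 2958*(-1/31738) + 229/16 = -1479/15869 + 229/16 = 3610337/253904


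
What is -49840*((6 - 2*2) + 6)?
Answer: -398720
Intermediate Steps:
-49840*((6 - 2*2) + 6) = -49840*((6 - 4) + 6) = -49840*(2 + 6) = -49840*8 = -12460*32 = -398720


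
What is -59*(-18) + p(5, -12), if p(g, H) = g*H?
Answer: 1002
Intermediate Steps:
p(g, H) = H*g
-59*(-18) + p(5, -12) = -59*(-18) - 12*5 = 1062 - 60 = 1002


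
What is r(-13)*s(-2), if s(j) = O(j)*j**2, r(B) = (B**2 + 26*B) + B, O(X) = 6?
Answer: -4368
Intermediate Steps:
r(B) = B**2 + 27*B
s(j) = 6*j**2
r(-13)*s(-2) = (-13*(27 - 13))*(6*(-2)**2) = (-13*14)*(6*4) = -182*24 = -4368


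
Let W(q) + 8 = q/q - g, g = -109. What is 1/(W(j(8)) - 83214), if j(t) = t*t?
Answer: -1/83112 ≈ -1.2032e-5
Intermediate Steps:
j(t) = t**2
W(q) = 102 (W(q) = -8 + (q/q - 1*(-109)) = -8 + (1 + 109) = -8 + 110 = 102)
1/(W(j(8)) - 83214) = 1/(102 - 83214) = 1/(-83112) = -1/83112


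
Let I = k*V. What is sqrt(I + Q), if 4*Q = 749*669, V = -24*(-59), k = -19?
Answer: sqrt(393465)/2 ≈ 313.63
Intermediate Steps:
V = 1416
Q = 501081/4 (Q = (749*669)/4 = (1/4)*501081 = 501081/4 ≈ 1.2527e+5)
I = -26904 (I = -19*1416 = -26904)
sqrt(I + Q) = sqrt(-26904 + 501081/4) = sqrt(393465/4) = sqrt(393465)/2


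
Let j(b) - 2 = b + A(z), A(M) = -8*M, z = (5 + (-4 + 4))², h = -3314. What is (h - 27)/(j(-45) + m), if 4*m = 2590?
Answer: -6682/809 ≈ -8.2596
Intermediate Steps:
m = 1295/2 (m = (¼)*2590 = 1295/2 ≈ 647.50)
z = 25 (z = (5 + 0)² = 5² = 25)
j(b) = -198 + b (j(b) = 2 + (b - 8*25) = 2 + (b - 200) = 2 + (-200 + b) = -198 + b)
(h - 27)/(j(-45) + m) = (-3314 - 27)/((-198 - 45) + 1295/2) = -3341/(-243 + 1295/2) = -3341/809/2 = -3341*2/809 = -6682/809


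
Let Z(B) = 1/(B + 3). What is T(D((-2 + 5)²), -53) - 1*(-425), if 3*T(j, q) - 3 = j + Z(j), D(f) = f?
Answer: 15445/36 ≈ 429.03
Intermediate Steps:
Z(B) = 1/(3 + B)
T(j, q) = 1 + j/3 + 1/(3*(3 + j)) (T(j, q) = 1 + (j + 1/(3 + j))/3 = 1 + (j/3 + 1/(3*(3 + j))) = 1 + j/3 + 1/(3*(3 + j)))
T(D((-2 + 5)²), -53) - 1*(-425) = (1 + (3 + (-2 + 5)²)²)/(3*(3 + (-2 + 5)²)) - 1*(-425) = (1 + (3 + 3²)²)/(3*(3 + 3²)) + 425 = (1 + (3 + 9)²)/(3*(3 + 9)) + 425 = (⅓)*(1 + 12²)/12 + 425 = (⅓)*(1/12)*(1 + 144) + 425 = (⅓)*(1/12)*145 + 425 = 145/36 + 425 = 15445/36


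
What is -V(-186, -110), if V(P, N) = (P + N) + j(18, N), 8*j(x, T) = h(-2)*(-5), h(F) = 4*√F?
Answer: 296 + 5*I*√2/2 ≈ 296.0 + 3.5355*I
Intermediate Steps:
j(x, T) = -5*I*√2/2 (j(x, T) = ((4*√(-2))*(-5))/8 = ((4*(I*√2))*(-5))/8 = ((4*I*√2)*(-5))/8 = (-20*I*√2)/8 = -5*I*√2/2)
V(P, N) = N + P - 5*I*√2/2 (V(P, N) = (P + N) - 5*I*√2/2 = (N + P) - 5*I*√2/2 = N + P - 5*I*√2/2)
-V(-186, -110) = -(-110 - 186 - 5*I*√2/2) = -(-296 - 5*I*√2/2) = 296 + 5*I*√2/2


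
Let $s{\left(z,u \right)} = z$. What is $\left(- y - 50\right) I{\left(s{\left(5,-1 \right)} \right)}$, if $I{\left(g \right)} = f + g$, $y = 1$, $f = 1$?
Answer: $-306$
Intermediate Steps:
$I{\left(g \right)} = 1 + g$
$\left(- y - 50\right) I{\left(s{\left(5,-1 \right)} \right)} = \left(\left(-1\right) 1 - 50\right) \left(1 + 5\right) = \left(-1 - 50\right) 6 = \left(-51\right) 6 = -306$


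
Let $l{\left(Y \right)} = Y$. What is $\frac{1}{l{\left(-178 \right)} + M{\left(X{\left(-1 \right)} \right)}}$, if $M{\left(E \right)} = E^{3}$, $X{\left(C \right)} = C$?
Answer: $- \frac{1}{179} \approx -0.0055866$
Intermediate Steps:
$\frac{1}{l{\left(-178 \right)} + M{\left(X{\left(-1 \right)} \right)}} = \frac{1}{-178 + \left(-1\right)^{3}} = \frac{1}{-178 - 1} = \frac{1}{-179} = - \frac{1}{179}$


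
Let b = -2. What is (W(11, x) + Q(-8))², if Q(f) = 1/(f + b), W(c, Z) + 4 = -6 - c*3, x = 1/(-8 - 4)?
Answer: 185761/100 ≈ 1857.6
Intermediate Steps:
x = -1/12 (x = 1/(-12) = -1/12 ≈ -0.083333)
W(c, Z) = -10 - 3*c (W(c, Z) = -4 + (-6 - c*3) = -4 + (-6 - 3*c) = -10 - 3*c)
Q(f) = 1/(-2 + f) (Q(f) = 1/(f - 2) = 1/(-2 + f))
(W(11, x) + Q(-8))² = ((-10 - 3*11) + 1/(-2 - 8))² = ((-10 - 33) + 1/(-10))² = (-43 - ⅒)² = (-431/10)² = 185761/100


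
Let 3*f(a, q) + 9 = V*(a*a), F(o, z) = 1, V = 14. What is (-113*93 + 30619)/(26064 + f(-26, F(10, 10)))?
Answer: 60330/87647 ≈ 0.68833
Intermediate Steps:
f(a, q) = -3 + 14*a²/3 (f(a, q) = -3 + (14*(a*a))/3 = -3 + (14*a²)/3 = -3 + 14*a²/3)
(-113*93 + 30619)/(26064 + f(-26, F(10, 10))) = (-113*93 + 30619)/(26064 + (-3 + (14/3)*(-26)²)) = (-10509 + 30619)/(26064 + (-3 + (14/3)*676)) = 20110/(26064 + (-3 + 9464/3)) = 20110/(26064 + 9455/3) = 20110/(87647/3) = 20110*(3/87647) = 60330/87647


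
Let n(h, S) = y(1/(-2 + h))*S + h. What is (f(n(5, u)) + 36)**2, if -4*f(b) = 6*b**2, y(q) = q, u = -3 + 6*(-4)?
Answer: 144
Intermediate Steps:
u = -27 (u = -3 - 24 = -27)
n(h, S) = h + S/(-2 + h) (n(h, S) = S/(-2 + h) + h = h + S/(-2 + h))
f(b) = -3*b**2/2
(f(n(5, u)) + 36)**2 = (-3*(-27 + 5*(-2 + 5))**2/(-2 + 5)**2/2 + 36)**2 = (-3*(-27 + 5*3)**2/9/2 + 36)**2 = (-3*(-27 + 15)**2/9/2 + 36)**2 = (-3*((1/3)*(-12))**2/2 + 36)**2 = (-3/2*(-4)**2 + 36)**2 = (-3/2*16 + 36)**2 = (-24 + 36)**2 = 12**2 = 144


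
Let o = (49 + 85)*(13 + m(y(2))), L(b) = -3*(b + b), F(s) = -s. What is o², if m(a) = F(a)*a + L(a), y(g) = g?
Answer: 161604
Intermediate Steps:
L(b) = -6*b
m(a) = -a² - 6*a (m(a) = (-a)*a - 6*a = -a² - 6*a)
o = -402 (o = (49 + 85)*(13 + 2*(-6 - 1*2)) = 134*(13 + 2*(-6 - 2)) = 134*(13 + 2*(-8)) = 134*(13 - 16) = 134*(-3) = -402)
o² = (-402)² = 161604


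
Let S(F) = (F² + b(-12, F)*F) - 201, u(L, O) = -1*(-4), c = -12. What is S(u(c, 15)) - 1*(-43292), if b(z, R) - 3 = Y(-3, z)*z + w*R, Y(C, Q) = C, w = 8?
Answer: 43391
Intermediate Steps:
u(L, O) = 4
b(z, R) = 3 - 3*z + 8*R (b(z, R) = 3 + (-3*z + 8*R) = 3 - 3*z + 8*R)
S(F) = -201 + F² + F*(39 + 8*F) (S(F) = (F² + (3 - 3*(-12) + 8*F)*F) - 201 = (F² + (3 + 36 + 8*F)*F) - 201 = (F² + (39 + 8*F)*F) - 201 = (F² + F*(39 + 8*F)) - 201 = -201 + F² + F*(39 + 8*F))
S(u(c, 15)) - 1*(-43292) = (-201 + 9*4² + 39*4) - 1*(-43292) = (-201 + 9*16 + 156) + 43292 = (-201 + 144 + 156) + 43292 = 99 + 43292 = 43391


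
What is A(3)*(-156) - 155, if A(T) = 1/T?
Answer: -207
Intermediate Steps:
A(3)*(-156) - 155 = -156/3 - 155 = (⅓)*(-156) - 155 = -52 - 155 = -207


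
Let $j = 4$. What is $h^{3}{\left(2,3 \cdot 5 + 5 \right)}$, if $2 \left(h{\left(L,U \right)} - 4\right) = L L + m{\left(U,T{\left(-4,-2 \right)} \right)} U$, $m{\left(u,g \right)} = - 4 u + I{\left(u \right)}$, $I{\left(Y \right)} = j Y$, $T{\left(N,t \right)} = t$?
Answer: $216$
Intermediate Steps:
$I{\left(Y \right)} = 4 Y$
$m{\left(u,g \right)} = 0$ ($m{\left(u,g \right)} = - 4 u + 4 u = 0$)
$h{\left(L,U \right)} = 4 + \frac{L^{2}}{2}$ ($h{\left(L,U \right)} = 4 + \frac{L L + 0 U}{2} = 4 + \frac{L^{2} + 0}{2} = 4 + \frac{L^{2}}{2}$)
$h^{3}{\left(2,3 \cdot 5 + 5 \right)} = \left(4 + \frac{2^{2}}{2}\right)^{3} = \left(4 + \frac{1}{2} \cdot 4\right)^{3} = \left(4 + 2\right)^{3} = 6^{3} = 216$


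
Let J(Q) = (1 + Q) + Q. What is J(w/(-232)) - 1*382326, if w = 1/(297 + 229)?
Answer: -23327942201/61016 ≈ -3.8233e+5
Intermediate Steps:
w = 1/526 ≈ 0.0019011
J(Q) = 1 + 2*Q
J(w/(-232)) - 1*382326 = (1 + 2*((1/526)/(-232))) - 1*382326 = (1 + 2*((1/526)*(-1/232))) - 382326 = (1 + 2*(-1/122032)) - 382326 = (1 - 1/61016) - 382326 = 61015/61016 - 382326 = -23327942201/61016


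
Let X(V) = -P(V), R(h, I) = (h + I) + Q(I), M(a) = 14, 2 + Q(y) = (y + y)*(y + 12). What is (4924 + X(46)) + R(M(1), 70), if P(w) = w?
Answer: 16440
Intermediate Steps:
Q(y) = -2 + 2*y*(12 + y) (Q(y) = -2 + (y + y)*(y + 12) = -2 + (2*y)*(12 + y) = -2 + 2*y*(12 + y))
R(h, I) = -2 + h + 2*I**2 + 25*I (R(h, I) = (h + I) + (-2 + 2*I**2 + 24*I) = (I + h) + (-2 + 2*I**2 + 24*I) = -2 + h + 2*I**2 + 25*I)
X(V) = -V
(4924 + X(46)) + R(M(1), 70) = (4924 - 1*46) + (-2 + 14 + 2*70**2 + 25*70) = (4924 - 46) + (-2 + 14 + 2*4900 + 1750) = 4878 + (-2 + 14 + 9800 + 1750) = 4878 + 11562 = 16440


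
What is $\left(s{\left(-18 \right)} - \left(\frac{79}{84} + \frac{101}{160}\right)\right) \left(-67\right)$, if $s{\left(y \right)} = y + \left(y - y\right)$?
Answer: $\frac{4405987}{3360} \approx 1311.3$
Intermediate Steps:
$s{\left(y \right)} = y$ ($s{\left(y \right)} = y + 0 = y$)
$\left(s{\left(-18 \right)} - \left(\frac{79}{84} + \frac{101}{160}\right)\right) \left(-67\right) = \left(-18 - \left(\frac{79}{84} + \frac{101}{160}\right)\right) \left(-67\right) = \left(-18 - \frac{5281}{3360}\right) \left(-67\right) = \left(- \frac{65761}{3360}\right) \left(-67\right) = \frac{4405987}{3360}$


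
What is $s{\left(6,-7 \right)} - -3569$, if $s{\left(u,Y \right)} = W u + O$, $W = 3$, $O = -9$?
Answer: $3578$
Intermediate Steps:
$s{\left(u,Y \right)} = -9 + 3 u$ ($s{\left(u,Y \right)} = 3 u - 9 = -9 + 3 u$)
$s{\left(6,-7 \right)} - -3569 = \left(-9 + 3 \cdot 6\right) - -3569 = \left(-9 + 18\right) + 3569 = 9 + 3569 = 3578$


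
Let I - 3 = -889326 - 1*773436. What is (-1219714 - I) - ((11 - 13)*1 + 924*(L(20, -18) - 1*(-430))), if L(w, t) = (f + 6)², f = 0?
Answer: 12463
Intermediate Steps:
L(w, t) = 36 (L(w, t) = (0 + 6)² = 6² = 36)
I = -1662759 (I = 3 + (-889326 - 1*773436) = 3 + (-889326 - 773436) = 3 - 1662762 = -1662759)
(-1219714 - I) - ((11 - 13)*1 + 924*(L(20, -18) - 1*(-430))) = (-1219714 - 1*(-1662759)) - ((11 - 13)*1 + 924*(36 - 1*(-430))) = (-1219714 + 1662759) - (-2*1 + 924*(36 + 430)) = 443045 - (-2 + 924*466) = 443045 - (-2 + 430584) = 443045 - 1*430582 = 443045 - 430582 = 12463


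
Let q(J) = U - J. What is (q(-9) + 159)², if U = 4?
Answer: 29584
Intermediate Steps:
q(J) = 4 - J
(q(-9) + 159)² = ((4 - 1*(-9)) + 159)² = ((4 + 9) + 159)² = (13 + 159)² = 172² = 29584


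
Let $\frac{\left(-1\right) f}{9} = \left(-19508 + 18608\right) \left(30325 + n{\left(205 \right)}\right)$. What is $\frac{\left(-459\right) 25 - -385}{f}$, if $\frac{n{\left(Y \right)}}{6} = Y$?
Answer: $- \frac{1109}{25559550} \approx -4.3389 \cdot 10^{-5}$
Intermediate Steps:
$n{\left(Y \right)} = 6 Y$
$f = 255595500$ ($f = - 9 \left(-19508 + 18608\right) \left(30325 + 6 \cdot 205\right) = - 9 \left(- 900 \left(30325 + 1230\right)\right) = - 9 \left(\left(-900\right) 31555\right) = \left(-9\right) \left(-28399500\right) = 255595500$)
$\frac{\left(-459\right) 25 - -385}{f} = \frac{\left(-459\right) 25 - -385}{255595500} = \left(-11475 + 385\right) \frac{1}{255595500} = \left(-11090\right) \frac{1}{255595500} = - \frac{1109}{25559550}$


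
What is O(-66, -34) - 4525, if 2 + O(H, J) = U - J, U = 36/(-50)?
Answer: -112343/25 ≈ -4493.7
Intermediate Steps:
U = -18/25 (U = 36*(-1/50) = -18/25 ≈ -0.72000)
O(H, J) = -68/25 - J (O(H, J) = -2 + (-18/25 - J) = -68/25 - J)
O(-66, -34) - 4525 = (-68/25 - 1*(-34)) - 4525 = (-68/25 + 34) - 4525 = 782/25 - 4525 = -112343/25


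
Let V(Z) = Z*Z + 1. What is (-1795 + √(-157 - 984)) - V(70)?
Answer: -6696 + I*√1141 ≈ -6696.0 + 33.779*I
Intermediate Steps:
V(Z) = 1 + Z² (V(Z) = Z² + 1 = 1 + Z²)
(-1795 + √(-157 - 984)) - V(70) = (-1795 + √(-157 - 984)) - (1 + 70²) = (-1795 + √(-1141)) - (1 + 4900) = (-1795 + I*√1141) - 1*4901 = (-1795 + I*√1141) - 4901 = -6696 + I*√1141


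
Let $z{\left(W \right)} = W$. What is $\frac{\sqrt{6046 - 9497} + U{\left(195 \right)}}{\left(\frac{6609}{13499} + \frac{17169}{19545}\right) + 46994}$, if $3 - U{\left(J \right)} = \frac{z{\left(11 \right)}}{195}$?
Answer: $\frac{5048099539}{80594551664289} + \frac{87945985 i \sqrt{3451}}{4133053931502} \approx 6.2636 \cdot 10^{-5} + 0.00125 i$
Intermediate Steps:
$U{\left(J \right)} = \frac{574}{195}$ ($U{\left(J \right)} = 3 - \frac{11}{195} = \frac{574}{195}$)
$\frac{\sqrt{6046 - 9497} + U{\left(195 \right)}}{\left(\frac{6609}{13499} + \frac{17169}{19545}\right) + 46994} = \frac{\sqrt{6046 - 9497} + \frac{574}{195}}{\left(\frac{6609}{13499} + \frac{17169}{19545}\right) + 46994} = \frac{\sqrt{-3451} + \frac{574}{195}}{\left(6609 \cdot \frac{1}{13499} + 17169 \cdot \frac{1}{19545}\right) + 46994} = \frac{i \sqrt{3451} + \frac{574}{195}}{\left(\frac{6609}{13499} + \frac{5723}{6515}\right) + 46994} = \frac{\frac{574}{195} + i \sqrt{3451}}{\frac{120312412}{87945985} + 46994} = \frac{\frac{574}{195} + i \sqrt{3451}}{\frac{4133053931502}{87945985}} = \left(\frac{574}{195} + i \sqrt{3451}\right) \frac{87945985}{4133053931502} = \frac{5048099539}{80594551664289} + \frac{87945985 i \sqrt{3451}}{4133053931502}$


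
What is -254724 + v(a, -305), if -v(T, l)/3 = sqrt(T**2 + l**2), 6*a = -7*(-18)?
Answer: -254724 - 3*sqrt(93466) ≈ -2.5564e+5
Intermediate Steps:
a = 21 (a = (-7*(-18))/6 = (1/6)*126 = 21)
v(T, l) = -3*sqrt(T**2 + l**2)
-254724 + v(a, -305) = -254724 - 3*sqrt(21**2 + (-305)**2) = -254724 - 3*sqrt(441 + 93025) = -254724 - 3*sqrt(93466)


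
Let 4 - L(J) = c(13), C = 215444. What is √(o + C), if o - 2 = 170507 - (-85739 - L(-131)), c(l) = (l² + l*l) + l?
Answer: 67*√105 ≈ 686.55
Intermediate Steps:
c(l) = l + 2*l² (c(l) = (l² + l²) + l = 2*l² + l = l + 2*l²)
L(J) = -347 (L(J) = 4 - 13*(1 + 2*13) = 4 - 13*(1 + 26) = 4 - 13*27 = 4 - 1*351 = 4 - 351 = -347)
o = 255901 (o = 2 + (170507 - (-85739 - 1*(-347))) = 2 + (170507 - (-85739 + 347)) = 2 + (170507 - 1*(-85392)) = 2 + (170507 + 85392) = 2 + 255899 = 255901)
√(o + C) = √(255901 + 215444) = √471345 = 67*√105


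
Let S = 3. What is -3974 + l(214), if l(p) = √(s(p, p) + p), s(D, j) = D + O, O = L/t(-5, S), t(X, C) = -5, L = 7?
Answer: -3974 + 3*√1185/5 ≈ -3953.3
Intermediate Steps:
O = -7/5 (O = 7/(-5) = 7*(-⅕) = -7/5 ≈ -1.4000)
s(D, j) = -7/5 + D (s(D, j) = D - 7/5 = -7/5 + D)
l(p) = √(-7/5 + 2*p) (l(p) = √((-7/5 + p) + p) = √(-7/5 + 2*p))
-3974 + l(214) = -3974 + √(-35 + 50*214)/5 = -3974 + √(-35 + 10700)/5 = -3974 + √10665/5 = -3974 + (3*√1185)/5 = -3974 + 3*√1185/5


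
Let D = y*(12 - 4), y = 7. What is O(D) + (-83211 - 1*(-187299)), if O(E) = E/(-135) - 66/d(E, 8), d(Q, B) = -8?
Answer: 56211751/540 ≈ 1.0410e+5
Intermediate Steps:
D = 56 (D = 7*(12 - 4) = 7*8 = 56)
O(E) = 33/4 - E/135 (O(E) = E/(-135) - 66/(-8) = E*(-1/135) - 66*(-⅛) = -E/135 + 33/4 = 33/4 - E/135)
O(D) + (-83211 - 1*(-187299)) = (33/4 - 1/135*56) + (-83211 - 1*(-187299)) = (33/4 - 56/135) + (-83211 + 187299) = 4231/540 + 104088 = 56211751/540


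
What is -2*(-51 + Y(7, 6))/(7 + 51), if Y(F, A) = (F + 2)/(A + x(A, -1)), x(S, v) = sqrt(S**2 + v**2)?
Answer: 105/29 - 9*sqrt(37)/29 ≈ 1.7329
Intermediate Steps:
Y(F, A) = (2 + F)/(A + sqrt(1 + A**2)) (Y(F, A) = (F + 2)/(A + sqrt(A**2 + (-1)**2)) = (2 + F)/(A + sqrt(A**2 + 1)) = (2 + F)/(A + sqrt(1 + A**2)))
-2*(-51 + Y(7, 6))/(7 + 51) = -2*(-51 + (2 + 7)/(6 + sqrt(1 + 6**2)))/(7 + 51) = -2*(-51 + 9/(6 + sqrt(1 + 36)))/58 = -2*(-51 + 9/(6 + sqrt(37)))/58 = -2*(-51/58 + 9/(58*(6 + sqrt(37)))) = 51/29 - 9/(29*(6 + sqrt(37)))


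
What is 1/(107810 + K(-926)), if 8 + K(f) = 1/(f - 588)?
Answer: 1514/163212227 ≈ 9.2763e-6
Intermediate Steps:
K(f) = -8 + 1/(-588 + f) (K(f) = -8 + 1/(f - 588) = -8 + 1/(-588 + f))
1/(107810 + K(-926)) = 1/(107810 + (4705 - 8*(-926))/(-588 - 926)) = 1/(107810 + (4705 + 7408)/(-1514)) = 1/(107810 - 1/1514*12113) = 1/(107810 - 12113/1514) = 1/(163212227/1514) = 1514/163212227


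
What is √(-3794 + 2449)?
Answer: I*√1345 ≈ 36.674*I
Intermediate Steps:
√(-3794 + 2449) = √(-1345) = I*√1345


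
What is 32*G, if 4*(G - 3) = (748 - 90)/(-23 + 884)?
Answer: 12560/123 ≈ 102.11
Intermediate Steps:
G = 785/246 (G = 3 + ((748 - 90)/(-23 + 884))/4 = 3 + (658/861)/4 = 3 + (658*(1/861))/4 = 3 + (¼)*(94/123) = 3 + 47/246 = 785/246 ≈ 3.1911)
32*G = 32*(785/246) = 12560/123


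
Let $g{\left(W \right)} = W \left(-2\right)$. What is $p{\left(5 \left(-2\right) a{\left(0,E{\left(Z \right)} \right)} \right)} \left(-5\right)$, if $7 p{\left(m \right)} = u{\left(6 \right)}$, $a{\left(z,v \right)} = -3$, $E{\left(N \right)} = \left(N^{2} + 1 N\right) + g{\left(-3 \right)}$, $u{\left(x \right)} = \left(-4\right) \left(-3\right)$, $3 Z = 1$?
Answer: $- \frac{60}{7} \approx -8.5714$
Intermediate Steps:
$Z = \frac{1}{3}$ ($Z = \frac{1}{3} \cdot 1 = \frac{1}{3} \approx 0.33333$)
$u{\left(x \right)} = 12$
$g{\left(W \right)} = - 2 W$
$E{\left(N \right)} = 6 + N + N^{2}$ ($E{\left(N \right)} = \left(N^{2} + 1 N\right) - -6 = \left(N^{2} + N\right) + 6 = \left(N + N^{2}\right) + 6 = 6 + N + N^{2}$)
$p{\left(m \right)} = \frac{12}{7}$ ($p{\left(m \right)} = \frac{1}{7} \cdot 12 = \frac{12}{7}$)
$p{\left(5 \left(-2\right) a{\left(0,E{\left(Z \right)} \right)} \right)} \left(-5\right) = \frac{12}{7} \left(-5\right) = - \frac{60}{7}$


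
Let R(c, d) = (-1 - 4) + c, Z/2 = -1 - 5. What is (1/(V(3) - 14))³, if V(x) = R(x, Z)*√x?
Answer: -203/389344 + 75*√3/389344 ≈ -0.00018774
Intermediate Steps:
Z = -12 (Z = 2*(-1 - 5) = 2*(-6) = -12)
R(c, d) = -5 + c
V(x) = √x*(-5 + x) (V(x) = (-5 + x)*√x = √x*(-5 + x))
(1/(V(3) - 14))³ = (1/(√3*(-5 + 3) - 14))³ = (1/(√3*(-2) - 14))³ = (1/(-2*√3 - 14))³ = (1/(-14 - 2*√3))³ = (-14 - 2*√3)⁻³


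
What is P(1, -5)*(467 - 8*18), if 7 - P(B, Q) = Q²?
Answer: -5814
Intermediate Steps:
P(B, Q) = 7 - Q²
P(1, -5)*(467 - 8*18) = (7 - 1*(-5)²)*(467 - 8*18) = (7 - 1*25)*(467 - 144) = (7 - 25)*323 = -18*323 = -5814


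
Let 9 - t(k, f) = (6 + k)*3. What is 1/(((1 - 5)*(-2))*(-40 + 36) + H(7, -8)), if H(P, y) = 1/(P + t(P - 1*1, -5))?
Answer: -20/641 ≈ -0.031201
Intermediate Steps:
t(k, f) = -9 - 3*k (t(k, f) = 9 - (6 + k)*3 = 9 - (18 + 3*k) = 9 + (-18 - 3*k) = -9 - 3*k)
H(P, y) = 1/(-6 - 2*P) (H(P, y) = 1/(P + (-9 - 3*(P - 1*1))) = 1/(P + (-9 - 3*(P - 1))) = 1/(P + (-9 - 3*(-1 + P))) = 1/(P + (-9 + (3 - 3*P))) = 1/(P + (-6 - 3*P)) = 1/(-6 - 2*P))
1/(((1 - 5)*(-2))*(-40 + 36) + H(7, -8)) = 1/(((1 - 5)*(-2))*(-40 + 36) - 1/(6 + 2*7)) = 1/(-4*(-2)*(-4) - 1/(6 + 14)) = 1/(8*(-4) - 1/20) = 1/(-32 - 1*1/20) = 1/(-32 - 1/20) = 1/(-641/20) = -20/641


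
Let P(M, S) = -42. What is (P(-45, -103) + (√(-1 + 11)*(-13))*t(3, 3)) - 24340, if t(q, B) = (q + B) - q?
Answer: -24382 - 39*√10 ≈ -24505.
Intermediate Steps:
t(q, B) = B (t(q, B) = (B + q) - q = B)
(P(-45, -103) + (√(-1 + 11)*(-13))*t(3, 3)) - 24340 = (-42 + (√(-1 + 11)*(-13))*3) - 24340 = (-42 + (√10*(-13))*3) - 24340 = (-42 - 13*√10*3) - 24340 = (-42 - 39*√10) - 24340 = -24382 - 39*√10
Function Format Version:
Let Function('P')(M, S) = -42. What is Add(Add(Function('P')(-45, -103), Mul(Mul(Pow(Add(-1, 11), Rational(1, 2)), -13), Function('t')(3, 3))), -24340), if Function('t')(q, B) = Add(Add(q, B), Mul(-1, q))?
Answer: Add(-24382, Mul(-39, Pow(10, Rational(1, 2)))) ≈ -24505.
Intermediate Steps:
Function('t')(q, B) = B (Function('t')(q, B) = Add(Add(B, q), Mul(-1, q)) = B)
Add(Add(Function('P')(-45, -103), Mul(Mul(Pow(Add(-1, 11), Rational(1, 2)), -13), Function('t')(3, 3))), -24340) = Add(Add(-42, Mul(Mul(Pow(Add(-1, 11), Rational(1, 2)), -13), 3)), -24340) = Add(Add(-42, Mul(Mul(Pow(10, Rational(1, 2)), -13), 3)), -24340) = Add(Add(-42, Mul(Mul(-13, Pow(10, Rational(1, 2))), 3)), -24340) = Add(Add(-42, Mul(-39, Pow(10, Rational(1, 2)))), -24340) = Add(-24382, Mul(-39, Pow(10, Rational(1, 2))))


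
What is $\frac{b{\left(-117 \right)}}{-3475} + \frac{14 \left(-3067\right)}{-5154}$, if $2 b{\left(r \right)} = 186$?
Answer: $\frac{74365114}{8955075} \approx 8.3042$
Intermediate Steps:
$b{\left(r \right)} = 93$ ($b{\left(r \right)} = \frac{1}{2} \cdot 186 = 93$)
$\frac{b{\left(-117 \right)}}{-3475} + \frac{14 \left(-3067\right)}{-5154} = \frac{93}{-3475} + \frac{14 \left(-3067\right)}{-5154} = 93 \left(- \frac{1}{3475}\right) - - \frac{21469}{2577} = - \frac{93}{3475} + \frac{21469}{2577} = \frac{74365114}{8955075}$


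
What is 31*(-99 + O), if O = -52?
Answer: -4681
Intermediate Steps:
31*(-99 + O) = 31*(-99 - 52) = 31*(-151) = -4681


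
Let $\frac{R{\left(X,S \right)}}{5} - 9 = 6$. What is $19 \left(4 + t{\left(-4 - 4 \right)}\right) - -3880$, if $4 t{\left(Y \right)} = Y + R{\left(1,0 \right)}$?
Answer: $\frac{17097}{4} \approx 4274.3$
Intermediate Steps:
$R{\left(X,S \right)} = 75$ ($R{\left(X,S \right)} = 45 + 5 \cdot 6 = 45 + 30 = 75$)
$t{\left(Y \right)} = \frac{75}{4} + \frac{Y}{4}$ ($t{\left(Y \right)} = \frac{Y + 75}{4} = \frac{75 + Y}{4} = \frac{75}{4} + \frac{Y}{4}$)
$19 \left(4 + t{\left(-4 - 4 \right)}\right) - -3880 = 19 \left(4 + \left(\frac{75}{4} + \frac{-4 - 4}{4}\right)\right) - -3880 = 19 \left(4 + \left(\frac{75}{4} + \frac{-4 - 4}{4}\right)\right) + 3880 = 19 \left(4 + \left(\frac{75}{4} + \frac{1}{4} \left(-8\right)\right)\right) + 3880 = 19 \left(4 + \left(\frac{75}{4} - 2\right)\right) + 3880 = 19 \left(4 + \frac{67}{4}\right) + 3880 = 19 \cdot \frac{83}{4} + 3880 = \frac{1577}{4} + 3880 = \frac{17097}{4}$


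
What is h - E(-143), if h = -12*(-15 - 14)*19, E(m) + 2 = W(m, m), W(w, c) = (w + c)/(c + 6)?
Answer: 905832/137 ≈ 6611.9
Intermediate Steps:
W(w, c) = (c + w)/(6 + c)
E(m) = -2 + 2*m/(6 + m) (E(m) = -2 + (m + m)/(6 + m) = -2 + (2*m)/(6 + m) = -2 + 2*m/(6 + m))
h = 6612 (h = -12*(-29)*19 = 348*19 = 6612)
h - E(-143) = 6612 - (-12)/(6 - 143) = 6612 - (-12)/(-137) = 6612 - (-12)*(-1)/137 = 6612 - 1*12/137 = 6612 - 12/137 = 905832/137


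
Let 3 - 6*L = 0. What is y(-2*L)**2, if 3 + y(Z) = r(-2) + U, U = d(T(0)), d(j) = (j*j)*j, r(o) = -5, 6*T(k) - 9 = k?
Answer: 1369/64 ≈ 21.391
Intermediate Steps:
L = 1/2 (L = 1/2 - 1/6*0 = 1/2 + 0 = 1/2 ≈ 0.50000)
T(k) = 3/2 + k/6
d(j) = j**3 (d(j) = j**2*j = j**3)
U = 27/8 (U = (3/2 + (1/6)*0)**3 = (3/2 + 0)**3 = (3/2)**3 = 27/8 ≈ 3.3750)
y(Z) = -37/8 (y(Z) = -3 + (-5 + 27/8) = -3 - 13/8 = -37/8)
y(-2*L)**2 = (-37/8)**2 = 1369/64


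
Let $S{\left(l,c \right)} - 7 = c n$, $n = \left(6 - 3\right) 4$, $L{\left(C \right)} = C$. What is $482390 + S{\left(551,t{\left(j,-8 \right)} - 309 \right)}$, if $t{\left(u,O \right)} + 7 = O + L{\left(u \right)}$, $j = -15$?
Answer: $478329$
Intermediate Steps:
$n = 12$ ($n = 3 \cdot 4 = 12$)
$t{\left(u,O \right)} = -7 + O + u$ ($t{\left(u,O \right)} = -7 + \left(O + u\right) = -7 + O + u$)
$S{\left(l,c \right)} = 7 + 12 c$ ($S{\left(l,c \right)} = 7 + c 12 = 7 + 12 c$)
$482390 + S{\left(551,t{\left(j,-8 \right)} - 309 \right)} = 482390 + \left(7 + 12 \left(\left(-7 - 8 - 15\right) - 309\right)\right) = 482390 + \left(7 + 12 \left(-30 - 309\right)\right) = 482390 + \left(7 + 12 \left(-339\right)\right) = 482390 + \left(7 - 4068\right) = 482390 - 4061 = 478329$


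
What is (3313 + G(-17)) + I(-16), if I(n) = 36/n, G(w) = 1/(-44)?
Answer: 36418/11 ≈ 3310.7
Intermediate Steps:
G(w) = -1/44
(3313 + G(-17)) + I(-16) = (3313 - 1/44) + 36/(-16) = 145771/44 + 36*(-1/16) = 145771/44 - 9/4 = 36418/11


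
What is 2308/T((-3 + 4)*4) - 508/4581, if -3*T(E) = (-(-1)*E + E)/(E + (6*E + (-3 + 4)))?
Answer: -229962635/9162 ≈ -25100.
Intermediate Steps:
T(E) = -2*E/(3*(1 + 7*E)) (T(E) = -(-(-1)*E + E)/(3*(E + (6*E + (-3 + 4)))) = -(E + E)/(3*(E + (6*E + 1))) = -2*E/(3*(E + (1 + 6*E))) = -2*E/(3*(1 + 7*E)))
2308/T((-3 + 4)*4) - 508/4581 = 2308/((-2*(-3 + 4)*4/(3 + 21*((-3 + 4)*4)))) - 508/4581 = 2308/((-2*1*4/(3 + 21*(1*4)))) - 508*1/4581 = 2308/((-2*4/(3 + 21*4))) - 508/4581 = 2308/((-2*4/(3 + 84))) - 508/4581 = 2308/((-2*4/87)) - 508/4581 = 2308/((-2*4*1/87)) - 508/4581 = 2308/(-8/87) - 508/4581 = 2308*(-87/8) - 508/4581 = -50199/2 - 508/4581 = -229962635/9162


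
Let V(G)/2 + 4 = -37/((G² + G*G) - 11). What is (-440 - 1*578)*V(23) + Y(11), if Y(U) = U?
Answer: 8613617/1047 ≈ 8227.0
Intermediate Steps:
V(G) = -8 - 74/(-11 + 2*G²) (V(G) = -8 + 2*(-37/((G² + G*G) - 11)) = -8 + 2*(-37/((G² + G²) - 11)) = -8 + 2*(-37/(2*G² - 11)) = -8 + 2*(-37/(-11 + 2*G²)) = -8 - 74/(-11 + 2*G²))
(-440 - 1*578)*V(23) + Y(11) = (-440 - 1*578)*(2*(7 - 8*23²)/(-11 + 2*23²)) + 11 = (-440 - 578)*(2*(7 - 8*529)/(-11 + 2*529)) + 11 = -2036*(7 - 4232)/(-11 + 1058) + 11 = -2036*(-4225)/1047 + 11 = -1018*(-8450/1047) + 11 = 8602100/1047 + 11 = 8613617/1047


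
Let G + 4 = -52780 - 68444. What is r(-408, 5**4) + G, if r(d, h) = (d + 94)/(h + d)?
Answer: -26306790/217 ≈ -1.2123e+5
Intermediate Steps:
G = -121228 (G = -4 + (-52780 - 68444) = -4 - 121224 = -121228)
r(d, h) = (94 + d)/(d + h)
r(-408, 5**4) + G = (94 - 408)/(-408 + 5**4) - 121228 = -314/(-408 + 625) - 121228 = -314/217 - 121228 = -26306790/217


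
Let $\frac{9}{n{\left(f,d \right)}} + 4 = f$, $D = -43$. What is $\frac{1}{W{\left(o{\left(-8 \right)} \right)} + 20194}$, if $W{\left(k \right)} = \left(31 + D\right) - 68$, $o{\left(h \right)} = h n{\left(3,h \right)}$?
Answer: $\frac{1}{20114} \approx 4.9717 \cdot 10^{-5}$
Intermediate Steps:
$n{\left(f,d \right)} = \frac{9}{-4 + f}$
$o{\left(h \right)} = - 9 h$ ($o{\left(h \right)} = h \frac{9}{-4 + 3} = h \frac{9}{-1} = h 9 \left(-1\right) = h \left(-9\right) = - 9 h$)
$W{\left(k \right)} = -80$ ($W{\left(k \right)} = \left(31 - 43\right) - 68 = -12 - 68 = -80$)
$\frac{1}{W{\left(o{\left(-8 \right)} \right)} + 20194} = \frac{1}{-80 + 20194} = \frac{1}{20114}$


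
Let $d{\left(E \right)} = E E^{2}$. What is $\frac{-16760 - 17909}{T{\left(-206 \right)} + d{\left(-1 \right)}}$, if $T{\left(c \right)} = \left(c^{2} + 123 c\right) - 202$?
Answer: $- \frac{34669}{16895} \approx -2.052$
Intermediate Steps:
$T{\left(c \right)} = -202 + c^{2} + 123 c$
$d{\left(E \right)} = E^{3}$
$\frac{-16760 - 17909}{T{\left(-206 \right)} + d{\left(-1 \right)}} = \frac{-16760 - 17909}{\left(-202 + \left(-206\right)^{2} + 123 \left(-206\right)\right) + \left(-1\right)^{3}} = - \frac{34669}{\left(-202 + 42436 - 25338\right) - 1} = - \frac{34669}{16896 - 1} = - \frac{34669}{16895}$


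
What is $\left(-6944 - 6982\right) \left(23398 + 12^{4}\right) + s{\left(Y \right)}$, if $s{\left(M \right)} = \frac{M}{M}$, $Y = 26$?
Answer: $-614610083$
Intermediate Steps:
$s{\left(M \right)} = 1$
$\left(-6944 - 6982\right) \left(23398 + 12^{4}\right) + s{\left(Y \right)} = \left(-6944 - 6982\right) \left(23398 + 12^{4}\right) + 1 = - 13926 \left(23398 + 20736\right) + 1 = \left(-13926\right) 44134 + 1 = -614610084 + 1 = -614610083$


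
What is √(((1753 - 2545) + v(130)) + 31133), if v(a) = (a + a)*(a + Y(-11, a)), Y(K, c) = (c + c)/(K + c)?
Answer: √916345101/119 ≈ 254.38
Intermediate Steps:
Y(K, c) = 2*c/(K + c) (Y(K, c) = (2*c)/(K + c) = 2*c/(K + c))
v(a) = 2*a*(a + 2*a/(-11 + a)) (v(a) = (a + a)*(a + 2*a/(-11 + a)) = (2*a)*(a + 2*a/(-11 + a)) = 2*a*(a + 2*a/(-11 + a)))
√(((1753 - 2545) + v(130)) + 31133) = √(((1753 - 2545) + 2*130²*(-9 + 130)/(-11 + 130)) + 31133) = √((-792 + 2*16900*121/119) + 31133) = √((-792 + 2*16900*(1/119)*121) + 31133) = √((-792 + 4089800/119) + 31133) = √(3995552/119 + 31133) = √(7700379/119) = √916345101/119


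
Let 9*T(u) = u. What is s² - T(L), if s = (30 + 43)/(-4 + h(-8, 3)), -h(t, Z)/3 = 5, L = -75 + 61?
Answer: 53015/3249 ≈ 16.317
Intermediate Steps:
L = -14
T(u) = u/9
h(t, Z) = -15 (h(t, Z) = -3*5 = -15)
s = -73/19 (s = (30 + 43)/(-4 - 15) = 73/(-19) = 73*(-1/19) = -73/19 ≈ -3.8421)
s² - T(L) = (-73/19)² - (-14)/9 = 5329/361 - 1*(-14/9) = 5329/361 + 14/9 = 53015/3249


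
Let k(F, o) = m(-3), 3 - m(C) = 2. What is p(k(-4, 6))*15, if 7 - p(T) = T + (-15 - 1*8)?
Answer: 435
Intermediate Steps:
m(C) = 1 (m(C) = 3 - 1*2 = 3 - 2 = 1)
k(F, o) = 1
p(T) = 30 - T (p(T) = 7 - (T + (-15 - 1*8)) = 7 - (T + (-15 - 8)) = 7 - (T - 23) = 7 - (-23 + T) = 7 + (23 - T) = 30 - T)
p(k(-4, 6))*15 = (30 - 1*1)*15 = (30 - 1)*15 = 29*15 = 435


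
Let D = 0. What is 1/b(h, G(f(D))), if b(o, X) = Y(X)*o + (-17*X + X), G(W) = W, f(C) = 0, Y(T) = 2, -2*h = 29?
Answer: -1/29 ≈ -0.034483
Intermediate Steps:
h = -29/2 (h = -½*29 = -29/2 ≈ -14.500)
b(o, X) = -16*X + 2*o (b(o, X) = 2*o + (-17*X + X) = 2*o - 16*X = -16*X + 2*o)
1/b(h, G(f(D))) = 1/(-16*0 + 2*(-29/2)) = 1/(0 - 29) = 1/(-29) = -1/29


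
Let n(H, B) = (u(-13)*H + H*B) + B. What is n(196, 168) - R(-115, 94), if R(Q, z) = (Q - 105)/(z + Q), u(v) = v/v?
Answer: 698912/21 ≈ 33282.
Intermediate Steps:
u(v) = 1
R(Q, z) = (-105 + Q)/(Q + z)
n(H, B) = B + H + B*H (n(H, B) = (1*H + H*B) + B = (H + B*H) + B = B + H + B*H)
n(196, 168) - R(-115, 94) = (168 + 196 + 168*196) - (-105 - 115)/(-115 + 94) = (168 + 196 + 32928) - (-220)/(-21) = 33292 - (-1)*(-220)/21 = 33292 - 1*220/21 = 33292 - 220/21 = 698912/21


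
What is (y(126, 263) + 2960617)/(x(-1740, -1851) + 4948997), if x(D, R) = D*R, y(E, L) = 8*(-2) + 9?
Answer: 2960610/8169737 ≈ 0.36239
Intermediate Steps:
y(E, L) = -7 (y(E, L) = -16 + 9 = -7)
(y(126, 263) + 2960617)/(x(-1740, -1851) + 4948997) = (-7 + 2960617)/(-1740*(-1851) + 4948997) = 2960610/(3220740 + 4948997) = 2960610/8169737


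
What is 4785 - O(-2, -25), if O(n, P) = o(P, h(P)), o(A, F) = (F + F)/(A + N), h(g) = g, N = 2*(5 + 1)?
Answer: 62155/13 ≈ 4781.2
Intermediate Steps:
N = 12 (N = 2*6 = 12)
o(A, F) = 2*F/(12 + A) (o(A, F) = (F + F)/(A + 12) = (2*F)/(12 + A) = 2*F/(12 + A))
O(n, P) = 2*P/(12 + P)
4785 - O(-2, -25) = 4785 - 2*(-25)/(12 - 25) = 4785 - 2*(-25)/(-13) = 4785 - 2*(-25)*(-1)/13 = 4785 - 1*50/13 = 4785 - 50/13 = 62155/13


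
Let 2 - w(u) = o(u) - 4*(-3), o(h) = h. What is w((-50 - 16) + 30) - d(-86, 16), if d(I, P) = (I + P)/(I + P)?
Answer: 25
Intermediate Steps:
d(I, P) = 1
w(u) = -10 - u (w(u) = 2 - (u - 4*(-3)) = 2 - (u + 12) = 2 - (12 + u) = 2 + (-12 - u) = -10 - u)
w((-50 - 16) + 30) - d(-86, 16) = (-10 - ((-50 - 16) + 30)) - 1*1 = (-10 - (-66 + 30)) - 1 = (-10 - 1*(-36)) - 1 = (-10 + 36) - 1 = 26 - 1 = 25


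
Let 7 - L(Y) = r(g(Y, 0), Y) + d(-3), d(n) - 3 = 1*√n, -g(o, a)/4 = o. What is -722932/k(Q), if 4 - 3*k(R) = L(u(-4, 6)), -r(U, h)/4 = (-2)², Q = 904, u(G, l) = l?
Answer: 4957248/37 + 309828*I*√3/37 ≈ 1.3398e+5 + 14504.0*I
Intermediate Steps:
g(o, a) = -4*o
r(U, h) = -16 (r(U, h) = -4*(-2)² = -4*4 = -16)
d(n) = 3 + √n (d(n) = 3 + 1*√n = 3 + √n)
L(Y) = 20 - I*√3 (L(Y) = 7 - (-16 + (3 + √(-3))) = 7 - (-16 + (3 + I*√3)) = 7 - (-13 + I*√3) = 7 + (13 - I*√3) = 20 - I*√3)
k(R) = -16/3 + I*√3/3 (k(R) = 4/3 - (20 - I*√3)/3 = 4/3 + (-20/3 + I*√3/3) = -16/3 + I*√3/3)
-722932/k(Q) = -722932/(-16/3 + I*√3/3)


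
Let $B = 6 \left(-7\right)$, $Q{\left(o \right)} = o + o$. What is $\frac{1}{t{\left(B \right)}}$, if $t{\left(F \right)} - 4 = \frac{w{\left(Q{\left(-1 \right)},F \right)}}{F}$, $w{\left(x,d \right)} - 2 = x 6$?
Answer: $\frac{21}{89} \approx 0.23595$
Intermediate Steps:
$Q{\left(o \right)} = 2 o$
$w{\left(x,d \right)} = 2 + 6 x$ ($w{\left(x,d \right)} = 2 + x 6 = 2 + 6 x$)
$B = -42$
$t{\left(F \right)} = 4 - \frac{10}{F}$ ($t{\left(F \right)} = 4 + \frac{2 + 6 \cdot 2 \left(-1\right)}{F} = 4 + \frac{2 + 6 \left(-2\right)}{F} = 4 + \frac{2 - 12}{F} = 4 - \frac{10}{F}$)
$\frac{1}{t{\left(B \right)}} = \frac{1}{4 - \frac{10}{-42}} = \frac{1}{4 - - \frac{5}{21}} = \frac{1}{4 + \frac{5}{21}} = \frac{1}{\frac{89}{21}} = \frac{21}{89}$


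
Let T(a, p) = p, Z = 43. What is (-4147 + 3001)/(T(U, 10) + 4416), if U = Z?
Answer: -573/2213 ≈ -0.25892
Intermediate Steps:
U = 43
(-4147 + 3001)/(T(U, 10) + 4416) = (-4147 + 3001)/(10 + 4416) = -1146/4426 = -1146*1/4426 = -573/2213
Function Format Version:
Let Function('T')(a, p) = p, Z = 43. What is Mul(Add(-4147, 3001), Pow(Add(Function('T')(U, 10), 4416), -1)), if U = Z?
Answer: Rational(-573, 2213) ≈ -0.25892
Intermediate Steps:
U = 43
Mul(Add(-4147, 3001), Pow(Add(Function('T')(U, 10), 4416), -1)) = Mul(Add(-4147, 3001), Pow(Add(10, 4416), -1)) = Mul(-1146, Pow(4426, -1)) = Mul(-1146, Rational(1, 4426)) = Rational(-573, 2213)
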